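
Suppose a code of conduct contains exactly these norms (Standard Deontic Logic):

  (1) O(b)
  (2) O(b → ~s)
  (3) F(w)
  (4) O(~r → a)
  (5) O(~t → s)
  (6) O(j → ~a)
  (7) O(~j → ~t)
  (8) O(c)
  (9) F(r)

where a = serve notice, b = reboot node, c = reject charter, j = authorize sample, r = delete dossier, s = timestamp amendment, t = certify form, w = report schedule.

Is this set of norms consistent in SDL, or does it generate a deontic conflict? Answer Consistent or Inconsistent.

Premise 1 states O(b) outright.
Premise 2 is O(b → ~s); since O(b), deontic closure gives O(~s).
Premise 5 is O(~t → s); contrapositively O(~s → t). Since O(~s) holds, K gives O(t).
Premise 7, O(~j → ~t), contraposes to O(t → j); with O(t) we get O(j).
Applying K to premise 6 (O(j → ~a)) and O(j) yields O(~a).
Premise 4, O(~r → a), contraposes to O(~a → r); with O(~a) we get O(r).
However, F(r) at premise 9 amounts to O(~r).
We now have both O(r) and O(~r) — r is simultaneously obligatory and forbidden, violating the D-axiom.

Inconsistent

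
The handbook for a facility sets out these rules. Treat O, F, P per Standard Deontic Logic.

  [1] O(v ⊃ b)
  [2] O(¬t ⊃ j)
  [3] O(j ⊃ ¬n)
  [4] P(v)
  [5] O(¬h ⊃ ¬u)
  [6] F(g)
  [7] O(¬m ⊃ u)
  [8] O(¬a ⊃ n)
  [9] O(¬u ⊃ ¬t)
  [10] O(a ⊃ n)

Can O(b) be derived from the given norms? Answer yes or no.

No

Premise 1 is O(v ⊃ b), but O(v) is not derivable from the premises (the permission P(v) asserts only ¬O(¬v), not O(v)), so it does not yield O(b).
No other premise forces O(b). An ideal world satisfying every premise can still have b false, so O(b) is not derivable.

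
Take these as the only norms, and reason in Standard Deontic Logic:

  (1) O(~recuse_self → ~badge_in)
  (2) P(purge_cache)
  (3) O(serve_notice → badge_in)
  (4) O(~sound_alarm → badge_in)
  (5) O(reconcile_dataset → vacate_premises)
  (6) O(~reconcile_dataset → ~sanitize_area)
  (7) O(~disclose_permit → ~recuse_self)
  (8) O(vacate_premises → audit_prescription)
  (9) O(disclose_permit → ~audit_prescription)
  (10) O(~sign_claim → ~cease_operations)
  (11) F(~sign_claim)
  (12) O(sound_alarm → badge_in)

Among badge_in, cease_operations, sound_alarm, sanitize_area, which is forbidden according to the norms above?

Premises 12 and 4 are O(sound_alarm → badge_in) and O(~sound_alarm → badge_in); every ideal world satisfies sound_alarm or ~sound_alarm, so in either case badge_in holds — hence O(badge_in).
Premise 1 is O(~recuse_self → ~badge_in); contrapositively O(badge_in → recuse_self). Since O(badge_in) holds, K gives O(recuse_self).
Premise 7, O(~disclose_permit → ~recuse_self), contraposes to O(recuse_self → disclose_permit); with O(recuse_self) we get O(disclose_permit).
From O(disclose_permit) and premise 9, O(disclose_permit → ~audit_prescription), we obtain O(~audit_prescription).
Premise 8 is O(vacate_premises → audit_prescription); contrapositively O(~audit_prescription → ~vacate_premises). Since O(~audit_prescription) holds, K gives O(~vacate_premises).
Premise 5, O(reconcile_dataset → vacate_premises), contraposes to O(~vacate_premises → ~reconcile_dataset); with O(~vacate_premises) we get O(~reconcile_dataset).
From O(~reconcile_dataset) and premise 6, O(~reconcile_dataset → ~sanitize_area), we obtain O(~sanitize_area).
So O(~sanitize_area) holds, i.e. sanitize_area is forbidden. None of the other listed options is forbidden under the premises.

sanitize_area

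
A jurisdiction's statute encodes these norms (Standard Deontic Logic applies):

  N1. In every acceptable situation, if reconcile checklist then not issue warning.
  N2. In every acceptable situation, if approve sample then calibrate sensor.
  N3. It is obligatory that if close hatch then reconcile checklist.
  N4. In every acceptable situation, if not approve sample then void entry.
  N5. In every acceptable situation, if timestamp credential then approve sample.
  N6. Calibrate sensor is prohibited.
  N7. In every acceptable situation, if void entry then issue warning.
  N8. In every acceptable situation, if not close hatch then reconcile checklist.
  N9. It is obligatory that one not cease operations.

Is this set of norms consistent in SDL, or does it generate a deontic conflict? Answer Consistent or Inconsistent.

Premises 8 and 3 are O(¬close_hatch → reconcile_checklist) and O(close_hatch → reconcile_checklist); every ideal world satisfies ¬close_hatch or close_hatch, so in either case reconcile_checklist holds — hence O(reconcile_checklist).
From O(reconcile_checklist) and premise 1, O(reconcile_checklist → ¬issue_warning), we obtain O(¬issue_warning).
Premise 7 is O(void_entry → issue_warning); contrapositively O(¬issue_warning → ¬void_entry). Since O(¬issue_warning) holds, K gives O(¬void_entry).
Premise 4, O(¬approve_sample → void_entry), contraposes to O(¬void_entry → approve_sample); with O(¬void_entry) we get O(approve_sample).
Premise 2 is O(approve_sample → calibrate_sensor); since O(approve_sample), deontic closure gives O(calibrate_sensor).
Yet premise 6 is F(calibrate_sensor), i.e. O(¬calibrate_sensor).
We now have both O(calibrate_sensor) and O(¬calibrate_sensor) — calibrate_sensor is simultaneously obligatory and forbidden, violating the D-axiom.

Inconsistent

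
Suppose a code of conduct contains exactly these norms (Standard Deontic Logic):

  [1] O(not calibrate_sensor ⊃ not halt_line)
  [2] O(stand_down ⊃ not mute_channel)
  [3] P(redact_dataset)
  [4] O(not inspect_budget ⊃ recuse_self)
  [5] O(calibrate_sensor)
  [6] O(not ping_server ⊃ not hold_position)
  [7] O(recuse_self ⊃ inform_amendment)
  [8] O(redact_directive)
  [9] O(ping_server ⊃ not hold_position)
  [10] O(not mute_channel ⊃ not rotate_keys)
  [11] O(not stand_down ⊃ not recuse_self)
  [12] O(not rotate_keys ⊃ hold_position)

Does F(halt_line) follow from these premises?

Premise 1 is O(not calibrate_sensor ⊃ not halt_line), but O(not calibrate_sensor) is not derivable from the premises, so it does not yield O(not halt_line).
No other premise forces O(not halt_line). An ideal world satisfying every premise can still have halt_line true, so F(halt_line) is not derivable.

No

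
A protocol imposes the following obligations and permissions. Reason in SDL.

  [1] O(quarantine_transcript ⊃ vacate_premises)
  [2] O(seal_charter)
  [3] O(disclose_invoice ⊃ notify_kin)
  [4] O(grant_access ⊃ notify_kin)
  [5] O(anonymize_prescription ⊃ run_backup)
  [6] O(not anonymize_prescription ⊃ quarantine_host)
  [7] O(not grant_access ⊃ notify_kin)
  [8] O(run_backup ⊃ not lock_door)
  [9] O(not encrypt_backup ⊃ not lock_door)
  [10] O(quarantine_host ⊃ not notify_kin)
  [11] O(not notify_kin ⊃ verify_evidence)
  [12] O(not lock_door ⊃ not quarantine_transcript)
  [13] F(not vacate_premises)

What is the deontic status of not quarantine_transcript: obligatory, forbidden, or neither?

By case analysis on grant_access: premise 4 gives O(grant_access ⊃ notify_kin) and premise 7 gives O(not grant_access ⊃ notify_kin), so O(notify_kin) either way.
Premise 10 is O(quarantine_host ⊃ not notify_kin); contrapositively O(notify_kin ⊃ not quarantine_host). Since O(notify_kin) holds, K gives O(not quarantine_host).
Premise 6, O(not anonymize_prescription ⊃ quarantine_host), contraposes to O(not quarantine_host ⊃ anonymize_prescription); with O(not quarantine_host) we get O(anonymize_prescription).
With premise 5, O(anonymize_prescription ⊃ run_backup), the K-axiom yields O(run_backup).
Applying K to premise 8 (O(run_backup ⊃ not lock_door)) and O(run_backup) yields O(not lock_door).
From O(not lock_door) and premise 12, O(not lock_door ⊃ not quarantine_transcript), we obtain O(not quarantine_transcript).
Premises 1, 2, 3, 9, 11, 13 do not contribute to this derivation.
Hence not quarantine_transcript is obligatory.

Obligatory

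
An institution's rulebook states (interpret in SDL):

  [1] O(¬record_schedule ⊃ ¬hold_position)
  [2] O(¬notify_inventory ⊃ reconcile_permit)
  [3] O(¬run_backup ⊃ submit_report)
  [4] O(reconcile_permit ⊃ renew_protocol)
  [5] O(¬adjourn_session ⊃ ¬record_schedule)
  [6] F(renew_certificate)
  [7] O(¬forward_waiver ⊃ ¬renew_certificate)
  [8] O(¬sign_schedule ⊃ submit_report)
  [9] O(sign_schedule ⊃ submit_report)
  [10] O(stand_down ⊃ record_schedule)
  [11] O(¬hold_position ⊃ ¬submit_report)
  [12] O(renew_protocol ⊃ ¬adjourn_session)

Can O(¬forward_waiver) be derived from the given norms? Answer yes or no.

No

Premise 7 is O(¬forward_waiver ⊃ ¬renew_certificate); even if O(¬renew_certificate) held, inferring O(¬forward_waiver) would be affirming the consequent — invalid.
No other premise forces O(¬forward_waiver). An ideal world satisfying every premise can still have ¬forward_waiver false, so O(¬forward_waiver) is not derivable.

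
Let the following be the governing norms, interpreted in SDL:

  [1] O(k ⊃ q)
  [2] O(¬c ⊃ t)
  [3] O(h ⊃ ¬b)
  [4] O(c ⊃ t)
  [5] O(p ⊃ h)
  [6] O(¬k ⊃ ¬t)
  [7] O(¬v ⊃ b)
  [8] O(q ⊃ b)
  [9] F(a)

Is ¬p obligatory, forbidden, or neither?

Premises 4 and 2 are O(c ⊃ t) and O(¬c ⊃ t); every ideal world satisfies c or ¬c, so in either case t holds — hence O(t).
Premise 6 is O(¬k ⊃ ¬t); contrapositively O(t ⊃ k). Since O(t) holds, K gives O(k).
Applying K to premise 1 (O(k ⊃ q)) and O(k) yields O(q).
Applying K to premise 8 (O(q ⊃ b)) and O(q) yields O(b).
The contrapositive of premise 3 (O(h ⊃ ¬b)) is O(b ⊃ ¬h), and O(b) is already established, so O(¬h).
Premise 5, O(p ⊃ h), contraposes to O(¬h ⊃ ¬p); with O(¬h) we get O(¬p).
Premises 7, 9 do not contribute to this derivation.
Hence ¬p is obligatory.

Obligatory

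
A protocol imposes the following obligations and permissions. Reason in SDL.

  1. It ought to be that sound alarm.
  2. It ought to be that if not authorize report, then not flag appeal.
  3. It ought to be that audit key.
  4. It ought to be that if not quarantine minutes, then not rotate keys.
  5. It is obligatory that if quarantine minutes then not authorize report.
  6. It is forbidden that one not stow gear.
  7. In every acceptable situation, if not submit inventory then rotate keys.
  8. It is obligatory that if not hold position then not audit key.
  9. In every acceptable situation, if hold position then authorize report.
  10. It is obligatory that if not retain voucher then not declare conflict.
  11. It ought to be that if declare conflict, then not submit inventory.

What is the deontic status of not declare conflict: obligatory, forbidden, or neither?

Premise 3 gives O(audit_key).
The contrapositive of premise 8 (O(¬hold_position → ¬audit_key)) is O(audit_key → hold_position), and O(audit_key) is already established, so O(hold_position).
From O(hold_position) and premise 9, O(hold_position → authorize_report), we obtain O(authorize_report).
Premise 5 is O(quarantine_minutes → ¬authorize_report); contrapositively O(authorize_report → ¬quarantine_minutes). Since O(authorize_report) holds, K gives O(¬quarantine_minutes).
Premise 4 is O(¬quarantine_minutes → ¬rotate_keys); since O(¬quarantine_minutes), deontic closure gives O(¬rotate_keys).
Premise 7, O(¬submit_inventory → rotate_keys), contraposes to O(¬rotate_keys → submit_inventory); with O(¬rotate_keys) we get O(submit_inventory).
Premise 11 is O(declare_conflict → ¬submit_inventory); contrapositively O(submit_inventory → ¬declare_conflict). Since O(submit_inventory) holds, K gives O(¬declare_conflict).
Premises 1, 2, 6, 10 do not contribute to this derivation.
Hence ¬declare_conflict is obligatory.

Obligatory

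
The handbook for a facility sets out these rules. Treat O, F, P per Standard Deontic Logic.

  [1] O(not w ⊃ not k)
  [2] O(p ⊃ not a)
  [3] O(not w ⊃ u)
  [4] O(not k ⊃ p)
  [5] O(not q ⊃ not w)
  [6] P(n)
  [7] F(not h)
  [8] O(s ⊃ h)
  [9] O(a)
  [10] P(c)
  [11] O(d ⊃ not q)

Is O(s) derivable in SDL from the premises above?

No

Premise 8 is O(s ⊃ h); even if O(h) held, inferring O(s) would be affirming the consequent — invalid.
No other premise forces O(s). An ideal world satisfying every premise can still have s false, so O(s) is not derivable.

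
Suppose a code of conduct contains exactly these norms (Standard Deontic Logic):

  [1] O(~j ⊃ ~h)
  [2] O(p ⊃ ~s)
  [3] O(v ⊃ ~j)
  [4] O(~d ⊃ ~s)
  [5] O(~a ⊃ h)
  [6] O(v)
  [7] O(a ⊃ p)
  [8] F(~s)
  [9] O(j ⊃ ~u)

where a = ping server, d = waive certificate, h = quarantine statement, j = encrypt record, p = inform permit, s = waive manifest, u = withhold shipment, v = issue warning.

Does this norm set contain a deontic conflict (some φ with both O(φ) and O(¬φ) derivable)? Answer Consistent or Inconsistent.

From premise 6 we have O(v).
With premise 3, O(v ⊃ ~j), the K-axiom yields O(~j).
With premise 1, O(~j ⊃ ~h), the K-axiom yields O(~h).
The contrapositive of premise 5 (O(~a ⊃ h)) is O(~h ⊃ a), and O(~h) is already established, so O(a).
From O(a) and premise 7, O(a ⊃ p), we obtain O(p).
With premise 2, O(p ⊃ ~s), the K-axiom yields O(~s).
However, F(~s) at premise 8 amounts to O(s).
We now have both O(~s) and O(s) — s is simultaneously obligatory and forbidden, violating the D-axiom.

Inconsistent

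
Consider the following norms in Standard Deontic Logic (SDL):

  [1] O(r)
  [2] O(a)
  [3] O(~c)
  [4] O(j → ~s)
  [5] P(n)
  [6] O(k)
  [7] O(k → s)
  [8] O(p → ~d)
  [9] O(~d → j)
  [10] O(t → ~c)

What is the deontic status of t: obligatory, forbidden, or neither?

Neither

Premise 10 is O(t → ~c); even if O(~c) held, inferring O(t) would be affirming the consequent — invalid.
No premise or chain of K-axiom applications forces O(t), and none forces O(~t). So t is neither obligatory nor forbidden under these norms.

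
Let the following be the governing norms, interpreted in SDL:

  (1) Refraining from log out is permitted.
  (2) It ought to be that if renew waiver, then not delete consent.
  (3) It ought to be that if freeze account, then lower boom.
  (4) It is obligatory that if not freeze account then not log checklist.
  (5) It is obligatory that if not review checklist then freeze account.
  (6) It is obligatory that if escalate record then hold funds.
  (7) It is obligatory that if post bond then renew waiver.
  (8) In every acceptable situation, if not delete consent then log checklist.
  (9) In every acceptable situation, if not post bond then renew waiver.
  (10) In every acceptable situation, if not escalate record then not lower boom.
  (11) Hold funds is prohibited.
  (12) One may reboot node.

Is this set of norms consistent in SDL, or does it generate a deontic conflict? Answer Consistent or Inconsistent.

Premises 7 and 9 cover both cases: O(post_bond → renew_waiver) and O(¬post_bond → renew_waiver). Since post_bond ∨ ¬post_bond is a tautology, O(renew_waiver) follows.
With premise 2, O(renew_waiver → ¬delete_consent), the K-axiom yields O(¬delete_consent).
Premise 8 is O(¬delete_consent → log_checklist); since O(¬delete_consent), deontic closure gives O(log_checklist).
Premise 4 is O(¬freeze_account → ¬log_checklist); contrapositively O(log_checklist → freeze_account). Since O(log_checklist) holds, K gives O(freeze_account).
From O(freeze_account) and premise 3, O(freeze_account → lower_boom), we obtain O(lower_boom).
The contrapositive of premise 10 (O(¬escalate_record → ¬lower_boom)) is O(lower_boom → escalate_record), and O(lower_boom) is already established, so O(escalate_record).
From O(escalate_record) and premise 6, O(escalate_record → hold_funds), we obtain O(hold_funds).
However, F(hold_funds) at premise 11 amounts to O(¬hold_funds).
We now have both O(hold_funds) and O(¬hold_funds) — hold_funds is simultaneously obligatory and forbidden, violating the D-axiom.

Inconsistent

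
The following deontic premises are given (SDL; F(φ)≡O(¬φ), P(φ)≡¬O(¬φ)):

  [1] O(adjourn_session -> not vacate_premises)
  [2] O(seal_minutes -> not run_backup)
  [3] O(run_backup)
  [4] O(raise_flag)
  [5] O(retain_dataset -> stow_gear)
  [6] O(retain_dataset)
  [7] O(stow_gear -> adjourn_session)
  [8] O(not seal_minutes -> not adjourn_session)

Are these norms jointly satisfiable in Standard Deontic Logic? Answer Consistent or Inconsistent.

Premise 3 gives O(run_backup).
Premise 2 is O(seal_minutes -> not run_backup); contrapositively O(run_backup -> not seal_minutes). Since O(run_backup) holds, K gives O(not seal_minutes).
Premise 8 is O(not seal_minutes -> not adjourn_session); since O(not seal_minutes), deontic closure gives O(not adjourn_session).
The contrapositive of premise 7 (O(stow_gear -> adjourn_session)) is O(not adjourn_session -> not stow_gear), and O(not adjourn_session) is already established, so O(not stow_gear).
Premise 5 is O(retain_dataset -> stow_gear); contrapositively O(not stow_gear -> not retain_dataset). Since O(not stow_gear) holds, K gives O(not retain_dataset).
Yet premise 6 states O(retain_dataset).
We now have both O(not retain_dataset) and O(retain_dataset) — retain_dataset is simultaneously obligatory and forbidden, violating the D-axiom.

Inconsistent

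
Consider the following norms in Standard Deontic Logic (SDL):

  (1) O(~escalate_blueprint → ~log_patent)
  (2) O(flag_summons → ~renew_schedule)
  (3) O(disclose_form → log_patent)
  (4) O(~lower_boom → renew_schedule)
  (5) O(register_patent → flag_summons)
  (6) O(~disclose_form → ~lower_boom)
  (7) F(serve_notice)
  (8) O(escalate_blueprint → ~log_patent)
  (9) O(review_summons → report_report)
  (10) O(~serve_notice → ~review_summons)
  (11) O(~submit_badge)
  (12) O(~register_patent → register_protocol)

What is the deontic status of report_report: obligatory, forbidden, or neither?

Neither

Premise 9 is O(review_summons → report_report), but O(review_summons) is not derivable from the premises, so it does not yield O(report_report).
No premise or chain of K-axiom applications forces O(report_report), and none forces O(~report_report). So report_report is neither obligatory nor forbidden under these norms.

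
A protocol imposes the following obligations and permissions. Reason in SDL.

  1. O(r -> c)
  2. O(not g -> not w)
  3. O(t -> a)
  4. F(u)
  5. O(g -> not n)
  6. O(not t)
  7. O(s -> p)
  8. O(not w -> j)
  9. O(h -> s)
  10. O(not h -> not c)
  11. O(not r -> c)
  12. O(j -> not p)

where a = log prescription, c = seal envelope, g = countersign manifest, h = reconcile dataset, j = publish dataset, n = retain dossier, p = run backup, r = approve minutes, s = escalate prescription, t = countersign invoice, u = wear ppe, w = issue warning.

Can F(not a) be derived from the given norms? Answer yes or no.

Premise 3 is O(t -> a), but O(t) is not derivable from the premises, so it does not yield O(a).
No other premise forces O(a). An ideal world satisfying every premise can still have not a true, so F(not a) is not derivable.

No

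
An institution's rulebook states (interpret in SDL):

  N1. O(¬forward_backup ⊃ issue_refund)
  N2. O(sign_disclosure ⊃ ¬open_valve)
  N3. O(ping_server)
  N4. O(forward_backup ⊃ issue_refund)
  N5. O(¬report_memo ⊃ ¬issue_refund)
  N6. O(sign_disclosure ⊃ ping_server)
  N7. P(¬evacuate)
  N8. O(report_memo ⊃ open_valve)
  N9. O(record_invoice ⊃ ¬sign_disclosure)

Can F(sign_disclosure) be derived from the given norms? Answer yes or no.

By case analysis on forward_backup: premise 4 gives O(forward_backup ⊃ issue_refund) and premise 1 gives O(¬forward_backup ⊃ issue_refund), so O(issue_refund) either way.
Premise 5 is O(¬report_memo ⊃ ¬issue_refund); contrapositively O(issue_refund ⊃ report_memo). Since O(issue_refund) holds, K gives O(report_memo).
Premise 8 is O(report_memo ⊃ open_valve); since O(report_memo), deontic closure gives O(open_valve).
Premise 2 is O(sign_disclosure ⊃ ¬open_valve); contrapositively O(open_valve ⊃ ¬sign_disclosure). Since O(open_valve) holds, K gives O(¬sign_disclosure).
Premises 3, 6, 7, 9 do not contribute to this derivation.
So O(¬sign_disclosure) holds, i.e. F(sign_disclosure). The claim follows.

Yes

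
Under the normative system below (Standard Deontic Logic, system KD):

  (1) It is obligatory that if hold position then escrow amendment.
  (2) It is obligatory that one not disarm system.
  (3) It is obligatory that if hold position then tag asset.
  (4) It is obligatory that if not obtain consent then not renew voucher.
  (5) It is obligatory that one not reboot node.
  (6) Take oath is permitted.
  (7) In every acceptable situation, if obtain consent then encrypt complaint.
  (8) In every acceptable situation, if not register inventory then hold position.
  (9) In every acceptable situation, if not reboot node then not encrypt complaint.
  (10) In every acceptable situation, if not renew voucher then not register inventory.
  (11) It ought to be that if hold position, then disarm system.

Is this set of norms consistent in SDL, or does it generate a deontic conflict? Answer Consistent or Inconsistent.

Inconsistent

From premise 2 we have O(¬disarm_system).
Premise 11, O(hold_position → disarm_system), contraposes to O(¬disarm_system → ¬hold_position); with O(¬disarm_system) we get O(¬hold_position).
Premise 8 is O(¬register_inventory → hold_position); contrapositively O(¬hold_position → register_inventory). Since O(¬hold_position) holds, K gives O(register_inventory).
Premise 10 is O(¬renew_voucher → ¬register_inventory); contrapositively O(register_inventory → renew_voucher). Since O(register_inventory) holds, K gives O(renew_voucher).
The contrapositive of premise 4 (O(¬obtain_consent → ¬renew_voucher)) is O(renew_voucher → obtain_consent), and O(renew_voucher) is already established, so O(obtain_consent).
From O(obtain_consent) and premise 7, O(obtain_consent → encrypt_complaint), we obtain O(encrypt_complaint).
The contrapositive of premise 9 (O(¬reboot_node → ¬encrypt_complaint)) is O(encrypt_complaint → reboot_node), and O(encrypt_complaint) is already established, so O(reboot_node).
However, premise 5 gives O(¬reboot_node).
We now have both O(reboot_node) and O(¬reboot_node) — reboot_node is simultaneously obligatory and forbidden, violating the D-axiom.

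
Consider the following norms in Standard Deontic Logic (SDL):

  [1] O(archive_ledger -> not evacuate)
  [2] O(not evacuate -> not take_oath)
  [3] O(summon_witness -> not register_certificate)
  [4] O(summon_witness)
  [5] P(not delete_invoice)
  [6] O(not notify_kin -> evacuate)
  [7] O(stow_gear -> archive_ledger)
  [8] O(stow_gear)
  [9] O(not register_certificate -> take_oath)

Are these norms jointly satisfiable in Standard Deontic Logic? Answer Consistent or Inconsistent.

From premise 4 we have O(summon_witness).
Applying K to premise 3 (O(summon_witness -> not register_certificate)) and O(summon_witness) yields O(not register_certificate).
Applying K to premise 9 (O(not register_certificate -> take_oath)) and O(not register_certificate) yields O(take_oath).
The contrapositive of premise 2 (O(not evacuate -> not take_oath)) is O(take_oath -> evacuate), and O(take_oath) is already established, so O(evacuate).
The contrapositive of premise 1 (O(archive_ledger -> not evacuate)) is O(evacuate -> not archive_ledger), and O(evacuate) is already established, so O(not archive_ledger).
Premise 7 is O(stow_gear -> archive_ledger); contrapositively O(not archive_ledger -> not stow_gear). Since O(not archive_ledger) holds, K gives O(not stow_gear).
Yet premise 8 states O(stow_gear).
We now have both O(not stow_gear) and O(stow_gear) — stow_gear is simultaneously obligatory and forbidden, violating the D-axiom.

Inconsistent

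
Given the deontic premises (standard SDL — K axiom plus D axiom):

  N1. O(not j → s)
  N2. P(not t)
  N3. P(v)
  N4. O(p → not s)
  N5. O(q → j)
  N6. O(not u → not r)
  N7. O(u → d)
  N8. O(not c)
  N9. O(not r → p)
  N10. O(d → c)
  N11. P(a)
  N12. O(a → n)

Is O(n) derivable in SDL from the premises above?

Premise 12 is O(a → n), but O(a) is not derivable from the premises (the permission P(a) asserts only not O(not a), not O(a)), so it does not yield O(n).
No other premise forces O(n). An ideal world satisfying every premise can still have n false, so O(n) is not derivable.

No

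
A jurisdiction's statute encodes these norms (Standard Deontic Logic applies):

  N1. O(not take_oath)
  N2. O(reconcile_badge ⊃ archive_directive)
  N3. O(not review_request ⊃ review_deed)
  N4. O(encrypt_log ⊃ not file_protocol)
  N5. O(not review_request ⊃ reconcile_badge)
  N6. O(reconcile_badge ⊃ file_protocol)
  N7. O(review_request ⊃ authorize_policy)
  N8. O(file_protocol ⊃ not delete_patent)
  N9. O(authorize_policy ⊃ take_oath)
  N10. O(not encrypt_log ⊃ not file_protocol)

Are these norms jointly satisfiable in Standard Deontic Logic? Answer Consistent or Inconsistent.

Inconsistent

Premises 10 and 4 are O(not encrypt_log ⊃ not file_protocol) and O(encrypt_log ⊃ not file_protocol); every ideal world satisfies not encrypt_log or encrypt_log, so in either case not file_protocol holds — hence O(not file_protocol).
The contrapositive of premise 6 (O(reconcile_badge ⊃ file_protocol)) is O(not file_protocol ⊃ not reconcile_badge), and O(not file_protocol) is already established, so O(not reconcile_badge).
Premise 5 is O(not review_request ⊃ reconcile_badge); contrapositively O(not reconcile_badge ⊃ review_request). Since O(not reconcile_badge) holds, K gives O(review_request).
Applying K to premise 7 (O(review_request ⊃ authorize_policy)) and O(review_request) yields O(authorize_policy).
With premise 9, O(authorize_policy ⊃ take_oath), the K-axiom yields O(take_oath).
However, premise 1 gives O(not take_oath).
We now have both O(take_oath) and O(not take_oath) — take_oath is simultaneously obligatory and forbidden, violating the D-axiom.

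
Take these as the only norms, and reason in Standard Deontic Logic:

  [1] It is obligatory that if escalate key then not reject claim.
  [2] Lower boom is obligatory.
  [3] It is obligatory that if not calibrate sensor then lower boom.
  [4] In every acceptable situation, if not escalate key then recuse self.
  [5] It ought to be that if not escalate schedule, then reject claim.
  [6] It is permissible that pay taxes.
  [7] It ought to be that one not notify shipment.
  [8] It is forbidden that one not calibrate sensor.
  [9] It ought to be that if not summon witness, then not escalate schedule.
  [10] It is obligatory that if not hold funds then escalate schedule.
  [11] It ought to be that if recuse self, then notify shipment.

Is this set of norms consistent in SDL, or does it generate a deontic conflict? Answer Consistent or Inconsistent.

Premise 3 is O(¬calibrate_sensor → lower_boom); even if O(lower_boom) held, inferring O(¬calibrate_sensor) would be affirming the consequent — invalid.
So O(¬calibrate_sensor) is not derivable, and the apparent clash with O(calibrate_sensor) does not arise.
A world satisfying every obligation exists (e.g. calibrate_sensor=true, escalate_key=true, escalate_schedule=true, hold_funds=false, lower_boom=true, notify_shipment=false, pay_taxes=false, recuse_self=false, reject_claim=false, summon_witness=true); no atom is both obligatory and forbidden, so the set is consistent.

Consistent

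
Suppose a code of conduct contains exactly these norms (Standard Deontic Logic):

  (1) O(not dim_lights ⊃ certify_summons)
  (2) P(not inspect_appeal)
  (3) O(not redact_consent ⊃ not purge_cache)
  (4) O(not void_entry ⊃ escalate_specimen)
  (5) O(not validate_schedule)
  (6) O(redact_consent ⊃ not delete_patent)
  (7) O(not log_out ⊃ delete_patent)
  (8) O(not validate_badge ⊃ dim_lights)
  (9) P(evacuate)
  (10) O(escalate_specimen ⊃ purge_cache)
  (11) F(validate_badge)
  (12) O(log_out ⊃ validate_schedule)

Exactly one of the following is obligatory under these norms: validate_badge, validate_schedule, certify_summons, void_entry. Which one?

void_entry

Premise 5 gives O(not validate_schedule).
Premise 12, O(log_out ⊃ validate_schedule), contraposes to O(not validate_schedule ⊃ not log_out); with O(not validate_schedule) we get O(not log_out).
Applying K to premise 7 (O(not log_out ⊃ delete_patent)) and O(not log_out) yields O(delete_patent).
Premise 6 is O(redact_consent ⊃ not delete_patent); contrapositively O(delete_patent ⊃ not redact_consent). Since O(delete_patent) holds, K gives O(not redact_consent).
Premise 3 is O(not redact_consent ⊃ not purge_cache); since O(not redact_consent), deontic closure gives O(not purge_cache).
Premise 10, O(escalate_specimen ⊃ purge_cache), contraposes to O(not purge_cache ⊃ not escalate_specimen); with O(not purge_cache) we get O(not escalate_specimen).
Premise 4, O(not void_entry ⊃ escalate_specimen), contraposes to O(not escalate_specimen ⊃ void_entry); with O(not escalate_specimen) we get O(void_entry).
So O(void_entry) holds — void_entry is obligatory. None of the other listed options is made obligatory by any chain of premises.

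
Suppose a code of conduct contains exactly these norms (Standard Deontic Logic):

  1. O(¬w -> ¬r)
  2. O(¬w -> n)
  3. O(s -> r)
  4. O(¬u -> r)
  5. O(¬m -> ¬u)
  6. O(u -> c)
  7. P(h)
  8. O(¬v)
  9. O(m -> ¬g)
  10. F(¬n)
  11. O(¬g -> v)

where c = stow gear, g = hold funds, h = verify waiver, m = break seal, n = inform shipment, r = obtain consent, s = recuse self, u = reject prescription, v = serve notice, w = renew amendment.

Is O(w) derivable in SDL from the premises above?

Yes

Premise 8 states O(¬v) outright.
Premise 11 is O(¬g -> v); contrapositively O(¬v -> g). Since O(¬v) holds, K gives O(g).
The contrapositive of premise 9 (O(m -> ¬g)) is O(g -> ¬m), and O(g) is already established, so O(¬m).
Applying K to premise 5 (O(¬m -> ¬u)) and O(¬m) yields O(¬u).
With premise 4, O(¬u -> r), the K-axiom yields O(r).
The contrapositive of premise 1 (O(¬w -> ¬r)) is O(r -> w), and O(r) is already established, so O(w).
Premises 2, 3, 6, 7, 10 do not contribute to this derivation.
So O(w) follows.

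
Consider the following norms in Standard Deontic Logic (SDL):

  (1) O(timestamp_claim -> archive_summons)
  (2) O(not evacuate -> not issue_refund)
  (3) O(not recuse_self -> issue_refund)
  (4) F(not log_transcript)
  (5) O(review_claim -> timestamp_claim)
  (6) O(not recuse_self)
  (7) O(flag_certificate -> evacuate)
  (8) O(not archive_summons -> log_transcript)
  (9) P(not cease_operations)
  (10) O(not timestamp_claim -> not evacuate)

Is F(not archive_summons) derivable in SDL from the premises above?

From premise 6 we have O(not recuse_self).
Premise 3 is O(not recuse_self -> issue_refund); since O(not recuse_self), deontic closure gives O(issue_refund).
The contrapositive of premise 2 (O(not evacuate -> not issue_refund)) is O(issue_refund -> evacuate), and O(issue_refund) is already established, so O(evacuate).
Premise 10 is O(not timestamp_claim -> not evacuate); contrapositively O(evacuate -> timestamp_claim). Since O(evacuate) holds, K gives O(timestamp_claim).
Premise 1 is O(timestamp_claim -> archive_summons); since O(timestamp_claim), deontic closure gives O(archive_summons).
Premises 4, 5, 7, 8, 9 do not contribute to this derivation.
So O(archive_summons) holds, i.e. F(not archive_summons). The claim follows.

Yes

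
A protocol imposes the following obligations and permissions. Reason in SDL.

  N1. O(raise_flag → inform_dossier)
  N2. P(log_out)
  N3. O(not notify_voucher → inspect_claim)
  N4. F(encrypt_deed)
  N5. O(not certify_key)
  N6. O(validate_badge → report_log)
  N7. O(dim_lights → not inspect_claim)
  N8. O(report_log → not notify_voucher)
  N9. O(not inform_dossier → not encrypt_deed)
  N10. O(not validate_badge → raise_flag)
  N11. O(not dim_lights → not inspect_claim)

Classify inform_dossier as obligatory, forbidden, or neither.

Obligatory

Premises 11 and 7 cover both cases: O(not dim_lights → not inspect_claim) and O(dim_lights → not inspect_claim). Since not dim_lights ∨ dim_lights is a tautology, O(not inspect_claim) follows.
Premise 3, O(not notify_voucher → inspect_claim), contraposes to O(not inspect_claim → notify_voucher); with O(not inspect_claim) we get O(notify_voucher).
Premise 8, O(report_log → not notify_voucher), contraposes to O(notify_voucher → not report_log); with O(notify_voucher) we get O(not report_log).
Premise 6 is O(validate_badge → report_log); contrapositively O(not report_log → not validate_badge). Since O(not report_log) holds, K gives O(not validate_badge).
With premise 10, O(not validate_badge → raise_flag), the K-axiom yields O(raise_flag).
Applying K to premise 1 (O(raise_flag → inform_dossier)) and O(raise_flag) yields O(inform_dossier).
Premises 2, 4, 5, 9 do not contribute to this derivation.
Hence inform_dossier is obligatory.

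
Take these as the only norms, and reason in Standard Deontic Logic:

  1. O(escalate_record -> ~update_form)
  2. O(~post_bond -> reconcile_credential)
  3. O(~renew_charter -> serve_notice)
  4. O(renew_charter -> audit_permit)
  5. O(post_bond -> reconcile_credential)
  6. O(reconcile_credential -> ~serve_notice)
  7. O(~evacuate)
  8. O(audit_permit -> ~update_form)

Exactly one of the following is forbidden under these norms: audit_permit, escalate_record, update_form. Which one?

update_form

Premises 2 and 5 are O(~post_bond -> reconcile_credential) and O(post_bond -> reconcile_credential); every ideal world satisfies ~post_bond or post_bond, so in either case reconcile_credential holds — hence O(reconcile_credential).
Applying K to premise 6 (O(reconcile_credential -> ~serve_notice)) and O(reconcile_credential) yields O(~serve_notice).
The contrapositive of premise 3 (O(~renew_charter -> serve_notice)) is O(~serve_notice -> renew_charter), and O(~serve_notice) is already established, so O(renew_charter).
Applying K to premise 4 (O(renew_charter -> audit_permit)) and O(renew_charter) yields O(audit_permit).
With premise 8, O(audit_permit -> ~update_form), the K-axiom yields O(~update_form).
So O(~update_form) holds, i.e. update_form is forbidden. None of the other listed options is forbidden under the premises.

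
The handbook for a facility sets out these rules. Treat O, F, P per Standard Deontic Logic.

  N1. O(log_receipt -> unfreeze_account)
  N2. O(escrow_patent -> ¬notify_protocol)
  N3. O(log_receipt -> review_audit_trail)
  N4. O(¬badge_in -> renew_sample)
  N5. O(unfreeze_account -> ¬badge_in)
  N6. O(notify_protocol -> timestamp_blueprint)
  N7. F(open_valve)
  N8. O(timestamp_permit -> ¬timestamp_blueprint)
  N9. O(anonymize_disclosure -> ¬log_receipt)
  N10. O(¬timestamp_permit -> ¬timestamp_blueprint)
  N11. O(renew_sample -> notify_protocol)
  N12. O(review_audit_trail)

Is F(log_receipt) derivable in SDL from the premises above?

By case analysis on timestamp_permit: premise 8 gives O(timestamp_permit -> ¬timestamp_blueprint) and premise 10 gives O(¬timestamp_permit -> ¬timestamp_blueprint), so O(¬timestamp_blueprint) either way.
Premise 6, O(notify_protocol -> timestamp_blueprint), contraposes to O(¬timestamp_blueprint -> ¬notify_protocol); with O(¬timestamp_blueprint) we get O(¬notify_protocol).
Premise 11 is O(renew_sample -> notify_protocol); contrapositively O(¬notify_protocol -> ¬renew_sample). Since O(¬notify_protocol) holds, K gives O(¬renew_sample).
Premise 4, O(¬badge_in -> renew_sample), contraposes to O(¬renew_sample -> badge_in); with O(¬renew_sample) we get O(badge_in).
The contrapositive of premise 5 (O(unfreeze_account -> ¬badge_in)) is O(badge_in -> ¬unfreeze_account), and O(badge_in) is already established, so O(¬unfreeze_account).
Premise 1 is O(log_receipt -> unfreeze_account); contrapositively O(¬unfreeze_account -> ¬log_receipt). Since O(¬unfreeze_account) holds, K gives O(¬log_receipt).
Premises 2, 3, 7, 9, 12 do not contribute to this derivation.
So O(¬log_receipt) holds, i.e. F(log_receipt). The claim follows.

Yes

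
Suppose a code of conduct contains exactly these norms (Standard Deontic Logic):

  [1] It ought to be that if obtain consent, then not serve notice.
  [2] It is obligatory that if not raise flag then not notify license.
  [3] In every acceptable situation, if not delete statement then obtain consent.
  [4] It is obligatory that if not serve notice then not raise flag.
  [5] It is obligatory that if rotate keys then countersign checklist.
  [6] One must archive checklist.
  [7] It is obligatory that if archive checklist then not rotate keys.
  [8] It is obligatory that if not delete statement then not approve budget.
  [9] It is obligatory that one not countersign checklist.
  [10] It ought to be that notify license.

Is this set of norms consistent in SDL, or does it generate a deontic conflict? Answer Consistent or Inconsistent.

Premise 5 is O(rotate_keys → countersign_checklist), but O(rotate_keys) is not derivable from the premises, so it does not yield O(countersign_checklist).
So O(countersign_checklist) is not derivable, and the apparent clash with O(¬countersign_checklist) does not arise.
A world satisfying every obligation exists (e.g. approve_budget=false, archive_checklist=true, countersign_checklist=false, delete_statement=true, notify_license=true, obtain_consent=false, raise_flag=true, rotate_keys=false, serve_notice=true); no atom is both obligatory and forbidden, so the set is consistent.

Consistent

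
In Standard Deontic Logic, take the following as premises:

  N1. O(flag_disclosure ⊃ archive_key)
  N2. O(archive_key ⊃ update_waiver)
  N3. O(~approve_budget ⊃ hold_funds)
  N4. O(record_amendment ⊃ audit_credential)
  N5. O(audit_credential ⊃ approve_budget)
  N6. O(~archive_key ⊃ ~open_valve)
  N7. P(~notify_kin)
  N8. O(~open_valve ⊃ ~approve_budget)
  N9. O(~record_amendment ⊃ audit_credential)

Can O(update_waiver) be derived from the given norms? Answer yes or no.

Premises 9 and 4 cover both cases: O(~record_amendment ⊃ audit_credential) and O(record_amendment ⊃ audit_credential). Since ~record_amendment ∨ record_amendment is a tautology, O(audit_credential) follows.
From O(audit_credential) and premise 5, O(audit_credential ⊃ approve_budget), we obtain O(approve_budget).
Premise 8 is O(~open_valve ⊃ ~approve_budget); contrapositively O(approve_budget ⊃ open_valve). Since O(approve_budget) holds, K gives O(open_valve).
Premise 6, O(~archive_key ⊃ ~open_valve), contraposes to O(open_valve ⊃ archive_key); with O(open_valve) we get O(archive_key).
Applying K to premise 2 (O(archive_key ⊃ update_waiver)) and O(archive_key) yields O(update_waiver).
Premises 1, 3, 7 do not contribute to this derivation.
So O(update_waiver) follows.

Yes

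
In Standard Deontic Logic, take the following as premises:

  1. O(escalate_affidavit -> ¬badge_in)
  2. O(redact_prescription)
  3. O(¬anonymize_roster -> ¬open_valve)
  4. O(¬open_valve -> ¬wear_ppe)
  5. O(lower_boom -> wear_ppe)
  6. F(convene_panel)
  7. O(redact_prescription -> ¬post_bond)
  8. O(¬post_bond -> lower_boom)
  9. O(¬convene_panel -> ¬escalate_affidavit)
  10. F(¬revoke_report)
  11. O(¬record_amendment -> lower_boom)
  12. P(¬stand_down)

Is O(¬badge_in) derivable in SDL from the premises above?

Premise 1 is O(escalate_affidavit -> ¬badge_in), but O(escalate_affidavit) is not derivable from the premises, so it does not yield O(¬badge_in).
No other premise forces O(¬badge_in). An ideal world satisfying every premise can still have ¬badge_in false, so O(¬badge_in) is not derivable.

No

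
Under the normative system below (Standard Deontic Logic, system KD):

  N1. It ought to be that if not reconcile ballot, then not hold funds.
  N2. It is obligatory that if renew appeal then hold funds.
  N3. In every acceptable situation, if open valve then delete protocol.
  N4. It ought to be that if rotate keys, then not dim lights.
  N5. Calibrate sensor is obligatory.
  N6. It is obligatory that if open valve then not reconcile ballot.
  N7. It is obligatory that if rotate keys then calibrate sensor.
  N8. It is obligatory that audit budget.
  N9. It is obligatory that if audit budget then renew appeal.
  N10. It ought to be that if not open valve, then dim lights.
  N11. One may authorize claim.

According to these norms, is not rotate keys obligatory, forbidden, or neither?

Obligatory

From premise 8 we have O(audit_budget).
Applying K to premise 9 (O(audit_budget → renew_appeal)) and O(audit_budget) yields O(renew_appeal).
Premise 2 is O(renew_appeal → hold_funds); since O(renew_appeal), deontic closure gives O(hold_funds).
Premise 1, O(¬reconcile_ballot → ¬hold_funds), contraposes to O(hold_funds → reconcile_ballot); with O(hold_funds) we get O(reconcile_ballot).
Premise 6 is O(open_valve → ¬reconcile_ballot); contrapositively O(reconcile_ballot → ¬open_valve). Since O(reconcile_ballot) holds, K gives O(¬open_valve).
From O(¬open_valve) and premise 10, O(¬open_valve → dim_lights), we obtain O(dim_lights).
Premise 4 is O(rotate_keys → ¬dim_lights); contrapositively O(dim_lights → ¬rotate_keys). Since O(dim_lights) holds, K gives O(¬rotate_keys).
Premises 3, 5, 7, 11 do not contribute to this derivation.
Hence ¬rotate_keys is obligatory.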